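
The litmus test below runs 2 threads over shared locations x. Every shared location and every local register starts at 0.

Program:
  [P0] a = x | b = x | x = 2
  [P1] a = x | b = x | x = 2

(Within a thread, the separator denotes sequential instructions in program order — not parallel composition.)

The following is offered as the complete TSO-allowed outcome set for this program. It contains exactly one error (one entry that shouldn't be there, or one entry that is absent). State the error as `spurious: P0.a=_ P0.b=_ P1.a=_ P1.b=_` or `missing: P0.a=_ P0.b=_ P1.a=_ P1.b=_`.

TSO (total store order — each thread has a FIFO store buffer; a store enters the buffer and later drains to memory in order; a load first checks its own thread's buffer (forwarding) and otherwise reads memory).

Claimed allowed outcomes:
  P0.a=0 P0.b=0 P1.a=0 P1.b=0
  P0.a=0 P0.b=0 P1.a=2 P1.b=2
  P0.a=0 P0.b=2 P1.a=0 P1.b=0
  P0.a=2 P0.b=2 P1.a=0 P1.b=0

outcome vector order: (P0.a,P0.b,P1.a,P1.b)
[TSO] allowed = {0/0/0/0 0/0/0/2 0/0/2/2 0/2/0/0 2/2/0/0}
TSO∖claimed = {0/0/0/2}

missing: P0.a=0 P0.b=0 P1.a=0 P1.b=2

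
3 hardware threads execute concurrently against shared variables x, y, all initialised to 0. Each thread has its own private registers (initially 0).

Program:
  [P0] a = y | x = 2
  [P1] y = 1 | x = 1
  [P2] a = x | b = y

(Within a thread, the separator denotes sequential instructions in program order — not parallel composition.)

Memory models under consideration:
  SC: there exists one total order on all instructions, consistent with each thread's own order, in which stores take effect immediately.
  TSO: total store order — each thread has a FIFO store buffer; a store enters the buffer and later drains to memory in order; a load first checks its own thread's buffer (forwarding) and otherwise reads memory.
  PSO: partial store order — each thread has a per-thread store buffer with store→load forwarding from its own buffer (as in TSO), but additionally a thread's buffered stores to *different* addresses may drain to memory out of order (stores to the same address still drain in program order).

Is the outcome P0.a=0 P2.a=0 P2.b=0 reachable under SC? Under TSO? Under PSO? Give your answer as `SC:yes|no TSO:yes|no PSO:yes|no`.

outcome vector order: (P0.a,P2.a,P2.b)
SC (9): <0 0 0>; <0 0 1>; <0 1 1>; <0 2 0>; <0 2 1>; <1 0 0>; <1 0 1>; <1 1 1>; <1 2 1>
TSO (9): <0 0 0>; <0 0 1>; <0 1 1>; <0 2 0>; <0 2 1>; <1 0 0>; <1 0 1>; <1 1 1>; <1 2 1>
PSO (11): <0 0 0>; <0 0 1>; <0 1 0>; <0 1 1>; <0 2 0>; <0 2 1>; <1 0 0>; <1 0 1>; <1 1 0>; <1 1 1>; <1 2 1>
target <0 0 0> ∈ {SC,TSO,PSO}

SC:yes TSO:yes PSO:yes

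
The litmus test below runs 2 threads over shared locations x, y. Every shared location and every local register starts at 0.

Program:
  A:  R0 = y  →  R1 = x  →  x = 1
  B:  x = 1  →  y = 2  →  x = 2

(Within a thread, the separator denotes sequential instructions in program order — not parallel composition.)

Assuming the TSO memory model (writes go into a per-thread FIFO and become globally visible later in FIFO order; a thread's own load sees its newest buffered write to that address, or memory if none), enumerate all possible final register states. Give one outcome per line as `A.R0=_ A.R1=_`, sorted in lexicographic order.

A.R0=0 A.R1=0
A.R0=0 A.R1=1
A.R0=0 A.R1=2
A.R0=2 A.R1=1
A.R0=2 A.R1=2

outcome vector order: (A.R0,A.R1)
|TSO outcomes| = 5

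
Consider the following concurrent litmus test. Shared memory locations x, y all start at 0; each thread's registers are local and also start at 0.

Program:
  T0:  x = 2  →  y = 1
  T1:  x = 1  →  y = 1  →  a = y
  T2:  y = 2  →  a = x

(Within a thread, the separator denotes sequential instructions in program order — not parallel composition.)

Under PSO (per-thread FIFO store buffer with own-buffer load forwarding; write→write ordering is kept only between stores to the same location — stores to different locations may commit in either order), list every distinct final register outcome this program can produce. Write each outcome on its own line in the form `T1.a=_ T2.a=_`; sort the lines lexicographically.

T1.a=1 T2.a=0
T1.a=1 T2.a=1
T1.a=1 T2.a=2
T1.a=2 T2.a=0
T1.a=2 T2.a=1
T1.a=2 T2.a=2

outcome vector order: (T1.a,T2.a)
|PSO outcomes| = 6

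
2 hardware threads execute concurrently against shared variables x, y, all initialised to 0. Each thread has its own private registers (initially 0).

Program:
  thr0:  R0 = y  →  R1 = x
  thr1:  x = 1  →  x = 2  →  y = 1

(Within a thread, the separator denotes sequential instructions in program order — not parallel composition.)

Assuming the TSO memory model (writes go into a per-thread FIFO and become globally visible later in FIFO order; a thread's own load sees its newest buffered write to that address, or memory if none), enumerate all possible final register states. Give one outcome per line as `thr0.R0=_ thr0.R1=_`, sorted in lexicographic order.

thr0.R0=0 thr0.R1=0
thr0.R0=0 thr0.R1=1
thr0.R0=0 thr0.R1=2
thr0.R0=1 thr0.R1=2

outcome vector order: (thr0.R0,thr0.R1)
|TSO outcomes| = 4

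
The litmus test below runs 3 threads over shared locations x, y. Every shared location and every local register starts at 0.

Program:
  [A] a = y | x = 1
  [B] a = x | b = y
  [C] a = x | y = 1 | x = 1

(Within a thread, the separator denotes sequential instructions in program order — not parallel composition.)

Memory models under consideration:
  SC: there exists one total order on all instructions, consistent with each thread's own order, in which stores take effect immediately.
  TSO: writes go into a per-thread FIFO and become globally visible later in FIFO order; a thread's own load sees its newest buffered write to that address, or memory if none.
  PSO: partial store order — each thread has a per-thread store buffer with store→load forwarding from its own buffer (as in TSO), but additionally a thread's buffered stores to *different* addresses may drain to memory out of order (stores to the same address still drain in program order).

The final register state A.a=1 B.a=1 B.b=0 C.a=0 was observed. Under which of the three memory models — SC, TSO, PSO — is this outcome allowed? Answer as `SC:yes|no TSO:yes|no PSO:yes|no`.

SC:no TSO:no PSO:yes

outcome vector order: (A.a,B.a,B.b,C.a)
under SC → (0,0,0,0) (0,0,0,1) (0,0,1,0) (0,0,1,1) (0,1,0,0) (0,1,0,1) (0,1,1,0) (0,1,1,1) (1,0,0,0) (1,0,1,0) (1,1,1,0)
under TSO → (0,0,0,0) (0,0,0,1) (0,0,1,0) (0,0,1,1) (0,1,0,0) (0,1,0,1) (0,1,1,0) (0,1,1,1) (1,0,0,0) (1,0,1,0) (1,1,1,0)
under PSO → (0,0,0,0) (0,0,0,1) (0,0,1,0) (0,0,1,1) (0,1,0,0) (0,1,0,1) (0,1,1,0) (0,1,1,1) (1,0,0,0) (1,0,1,0) (1,1,0,0) (1,1,1,0)
target (1,1,0,0) ∈ {PSO}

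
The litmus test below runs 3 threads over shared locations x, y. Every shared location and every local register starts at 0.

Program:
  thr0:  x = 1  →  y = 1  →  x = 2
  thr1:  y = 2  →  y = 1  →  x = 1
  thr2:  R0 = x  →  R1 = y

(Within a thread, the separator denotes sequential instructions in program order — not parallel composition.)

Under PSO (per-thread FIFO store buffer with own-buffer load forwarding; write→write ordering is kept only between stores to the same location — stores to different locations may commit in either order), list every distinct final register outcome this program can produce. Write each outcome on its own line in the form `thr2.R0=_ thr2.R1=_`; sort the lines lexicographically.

thr2.R0=0 thr2.R1=0
thr2.R0=0 thr2.R1=1
thr2.R0=0 thr2.R1=2
thr2.R0=1 thr2.R1=0
thr2.R0=1 thr2.R1=1
thr2.R0=1 thr2.R1=2
thr2.R0=2 thr2.R1=0
thr2.R0=2 thr2.R1=1
thr2.R0=2 thr2.R1=2

outcome vector order: (thr2.R0,thr2.R1)
|PSO outcomes| = 9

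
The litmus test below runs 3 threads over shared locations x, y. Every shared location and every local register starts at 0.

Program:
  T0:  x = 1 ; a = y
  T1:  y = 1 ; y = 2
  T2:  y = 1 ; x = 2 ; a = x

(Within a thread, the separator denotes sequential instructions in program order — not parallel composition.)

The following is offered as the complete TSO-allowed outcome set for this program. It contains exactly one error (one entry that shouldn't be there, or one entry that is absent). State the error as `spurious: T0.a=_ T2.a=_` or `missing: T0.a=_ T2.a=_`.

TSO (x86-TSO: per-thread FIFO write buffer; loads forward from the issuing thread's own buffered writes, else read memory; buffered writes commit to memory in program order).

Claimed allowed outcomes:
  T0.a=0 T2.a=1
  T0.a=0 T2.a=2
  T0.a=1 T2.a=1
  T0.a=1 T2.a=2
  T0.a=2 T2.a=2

missing: T0.a=2 T2.a=1

outcome vector order: (T0.a,T2.a)
TSO (6): (0,1), (0,2), (1,1), (1,2), (2,1), (2,2)
TSO∖claimed = {(2,1)}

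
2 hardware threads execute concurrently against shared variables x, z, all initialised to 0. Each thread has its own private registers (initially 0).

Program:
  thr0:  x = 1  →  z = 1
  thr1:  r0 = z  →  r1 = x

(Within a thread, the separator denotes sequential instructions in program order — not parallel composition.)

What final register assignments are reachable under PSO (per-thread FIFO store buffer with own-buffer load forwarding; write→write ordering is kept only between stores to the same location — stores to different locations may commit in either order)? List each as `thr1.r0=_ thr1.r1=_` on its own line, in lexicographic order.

thr1.r0=0 thr1.r1=0
thr1.r0=0 thr1.r1=1
thr1.r0=1 thr1.r1=0
thr1.r0=1 thr1.r1=1

outcome vector order: (thr1.r0,thr1.r1)
|PSO outcomes| = 4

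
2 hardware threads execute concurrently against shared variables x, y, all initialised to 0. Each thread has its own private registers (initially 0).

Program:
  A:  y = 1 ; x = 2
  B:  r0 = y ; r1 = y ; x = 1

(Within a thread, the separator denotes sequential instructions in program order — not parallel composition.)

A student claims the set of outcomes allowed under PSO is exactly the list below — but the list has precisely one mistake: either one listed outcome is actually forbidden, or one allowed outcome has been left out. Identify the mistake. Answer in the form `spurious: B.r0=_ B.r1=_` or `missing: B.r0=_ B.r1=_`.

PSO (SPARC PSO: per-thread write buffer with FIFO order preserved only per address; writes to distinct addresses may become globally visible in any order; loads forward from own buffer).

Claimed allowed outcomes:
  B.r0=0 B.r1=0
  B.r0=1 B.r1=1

missing: B.r0=0 B.r1=1

outcome vector order: (B.r0,B.r1)
under PSO → 00 01 11
PSO∖claimed = {01}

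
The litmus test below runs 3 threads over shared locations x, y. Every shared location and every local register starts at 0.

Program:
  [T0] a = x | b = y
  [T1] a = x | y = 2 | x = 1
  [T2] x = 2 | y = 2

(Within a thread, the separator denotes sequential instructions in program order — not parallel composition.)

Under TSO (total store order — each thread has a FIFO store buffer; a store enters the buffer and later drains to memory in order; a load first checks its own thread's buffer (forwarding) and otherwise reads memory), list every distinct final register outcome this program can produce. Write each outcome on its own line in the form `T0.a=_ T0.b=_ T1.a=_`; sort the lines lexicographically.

outcome vector order: (T0.a,T0.b,T1.a)
|TSO outcomes| = 10

T0.a=0 T0.b=0 T1.a=0
T0.a=0 T0.b=0 T1.a=2
T0.a=0 T0.b=2 T1.a=0
T0.a=0 T0.b=2 T1.a=2
T0.a=1 T0.b=2 T1.a=0
T0.a=1 T0.b=2 T1.a=2
T0.a=2 T0.b=0 T1.a=0
T0.a=2 T0.b=0 T1.a=2
T0.a=2 T0.b=2 T1.a=0
T0.a=2 T0.b=2 T1.a=2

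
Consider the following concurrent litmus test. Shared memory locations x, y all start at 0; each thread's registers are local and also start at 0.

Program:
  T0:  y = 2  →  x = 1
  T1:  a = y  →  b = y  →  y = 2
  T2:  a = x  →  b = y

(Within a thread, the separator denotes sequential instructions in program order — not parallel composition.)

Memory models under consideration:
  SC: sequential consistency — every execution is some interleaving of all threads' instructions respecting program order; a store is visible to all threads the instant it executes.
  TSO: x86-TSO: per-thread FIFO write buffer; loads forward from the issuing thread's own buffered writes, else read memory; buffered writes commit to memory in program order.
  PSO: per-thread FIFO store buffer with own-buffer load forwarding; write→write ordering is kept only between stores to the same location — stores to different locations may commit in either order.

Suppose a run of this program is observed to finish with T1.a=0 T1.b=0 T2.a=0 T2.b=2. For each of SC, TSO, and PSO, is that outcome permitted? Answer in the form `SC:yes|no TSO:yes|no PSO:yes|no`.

outcome vector order: (T1.a,T1.b,T2.a,T2.b)
SC: 9 outcomes — {0/0/0/0, 0/0/0/2, 0/0/1/2, 0/2/0/0, 0/2/0/2, 0/2/1/2, 2/2/0/0, 2/2/0/2, 2/2/1/2}
TSO: 9 outcomes — {0/0/0/0, 0/0/0/2, 0/0/1/2, 0/2/0/0, 0/2/0/2, 0/2/1/2, 2/2/0/0, 2/2/0/2, 2/2/1/2}
PSO: 12 outcomes — {0/0/0/0, 0/0/0/2, 0/0/1/0, 0/0/1/2, 0/2/0/0, 0/2/0/2, 0/2/1/0, 0/2/1/2, 2/2/0/0, 2/2/0/2, 2/2/1/0, 2/2/1/2}
target 0/0/0/2 ∈ {SC,TSO,PSO}

SC:yes TSO:yes PSO:yes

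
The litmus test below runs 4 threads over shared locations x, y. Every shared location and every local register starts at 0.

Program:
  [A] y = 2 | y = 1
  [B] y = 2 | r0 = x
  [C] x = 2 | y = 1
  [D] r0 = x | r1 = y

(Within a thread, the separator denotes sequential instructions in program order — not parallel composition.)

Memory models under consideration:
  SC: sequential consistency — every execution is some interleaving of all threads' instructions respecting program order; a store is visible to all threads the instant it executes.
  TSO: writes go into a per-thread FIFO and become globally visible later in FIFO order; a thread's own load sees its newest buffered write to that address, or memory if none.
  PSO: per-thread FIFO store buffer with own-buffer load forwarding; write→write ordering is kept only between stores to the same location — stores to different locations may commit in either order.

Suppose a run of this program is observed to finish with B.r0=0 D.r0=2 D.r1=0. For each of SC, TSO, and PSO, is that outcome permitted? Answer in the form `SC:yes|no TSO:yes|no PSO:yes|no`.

outcome vector order: (B.r0,D.r0,D.r1)
[SC] allowed = {0/0/0; 0/0/1; 0/0/2; 0/2/1; 0/2/2; 2/0/0; 2/0/1; 2/0/2; 2/2/0; 2/2/1; 2/2/2}
[TSO] allowed = {0/0/0; 0/0/1; 0/0/2; 0/2/0; 0/2/1; 0/2/2; 2/0/0; 2/0/1; 2/0/2; 2/2/0; 2/2/1; 2/2/2}
[PSO] allowed = {0/0/0; 0/0/1; 0/0/2; 0/2/0; 0/2/1; 0/2/2; 2/0/0; 2/0/1; 2/0/2; 2/2/0; 2/2/1; 2/2/2}
target 0/2/0 ∈ {TSO,PSO}

SC:no TSO:yes PSO:yes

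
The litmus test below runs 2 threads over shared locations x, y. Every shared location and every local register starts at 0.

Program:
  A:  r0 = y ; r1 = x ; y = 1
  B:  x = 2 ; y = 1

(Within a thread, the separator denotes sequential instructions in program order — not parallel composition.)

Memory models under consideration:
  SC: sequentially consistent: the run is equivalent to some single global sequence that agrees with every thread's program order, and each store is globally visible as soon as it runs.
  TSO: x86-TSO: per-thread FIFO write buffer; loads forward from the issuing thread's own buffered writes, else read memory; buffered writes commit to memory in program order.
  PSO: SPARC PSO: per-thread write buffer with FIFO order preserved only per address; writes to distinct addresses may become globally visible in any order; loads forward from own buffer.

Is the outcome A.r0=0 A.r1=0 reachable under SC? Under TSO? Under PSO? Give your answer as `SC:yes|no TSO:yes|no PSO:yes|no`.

SC:yes TSO:yes PSO:yes

outcome vector order: (A.r0,A.r1)
under SC → 0/0, 0/2, 1/2
under TSO → 0/0, 0/2, 1/2
under PSO → 0/0, 0/2, 1/0, 1/2
target 0/0 ∈ {SC,TSO,PSO}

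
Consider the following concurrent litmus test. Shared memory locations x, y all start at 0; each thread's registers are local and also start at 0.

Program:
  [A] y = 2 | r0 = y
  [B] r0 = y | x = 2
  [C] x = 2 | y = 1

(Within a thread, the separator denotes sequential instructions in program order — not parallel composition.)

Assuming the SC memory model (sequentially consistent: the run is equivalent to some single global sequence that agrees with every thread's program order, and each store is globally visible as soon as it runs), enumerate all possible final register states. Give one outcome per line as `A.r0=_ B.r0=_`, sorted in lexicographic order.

A.r0=1 B.r0=0
A.r0=1 B.r0=1
A.r0=1 B.r0=2
A.r0=2 B.r0=0
A.r0=2 B.r0=1
A.r0=2 B.r0=2

outcome vector order: (A.r0,B.r0)
|SC outcomes| = 6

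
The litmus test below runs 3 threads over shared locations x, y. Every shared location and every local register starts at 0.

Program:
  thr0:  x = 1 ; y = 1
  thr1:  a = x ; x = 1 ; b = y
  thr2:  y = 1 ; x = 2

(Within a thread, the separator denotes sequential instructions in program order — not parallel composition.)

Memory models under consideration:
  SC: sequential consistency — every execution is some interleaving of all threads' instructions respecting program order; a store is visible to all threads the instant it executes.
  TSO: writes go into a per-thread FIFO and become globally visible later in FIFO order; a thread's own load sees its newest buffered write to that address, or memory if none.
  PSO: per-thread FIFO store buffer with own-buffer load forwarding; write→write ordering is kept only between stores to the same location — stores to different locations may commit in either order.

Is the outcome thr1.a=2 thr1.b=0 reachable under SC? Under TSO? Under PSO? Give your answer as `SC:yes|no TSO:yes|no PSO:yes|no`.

SC:no TSO:no PSO:yes

outcome vector order: (thr1.a,thr1.b)
SC (5): <0 0>; <0 1>; <1 0>; <1 1>; <2 1>
TSO (5): <0 0>; <0 1>; <1 0>; <1 1>; <2 1>
PSO (6): <0 0>; <0 1>; <1 0>; <1 1>; <2 0>; <2 1>
target <2 0> ∈ {PSO}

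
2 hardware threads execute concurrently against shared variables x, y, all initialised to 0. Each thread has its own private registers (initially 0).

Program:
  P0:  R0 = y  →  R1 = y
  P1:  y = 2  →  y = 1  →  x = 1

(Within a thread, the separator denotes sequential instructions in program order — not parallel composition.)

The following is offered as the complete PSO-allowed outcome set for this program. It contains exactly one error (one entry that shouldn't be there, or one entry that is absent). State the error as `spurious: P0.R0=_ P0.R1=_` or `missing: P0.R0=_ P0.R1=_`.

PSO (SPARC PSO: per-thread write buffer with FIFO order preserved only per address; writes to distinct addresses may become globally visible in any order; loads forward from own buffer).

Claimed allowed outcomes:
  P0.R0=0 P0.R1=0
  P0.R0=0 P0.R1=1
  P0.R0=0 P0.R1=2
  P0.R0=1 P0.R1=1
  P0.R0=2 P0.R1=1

missing: P0.R0=2 P0.R1=2

outcome vector order: (P0.R0,P0.R1)
under PSO → 00; 01; 02; 11; 21; 22
PSO∖claimed = {22}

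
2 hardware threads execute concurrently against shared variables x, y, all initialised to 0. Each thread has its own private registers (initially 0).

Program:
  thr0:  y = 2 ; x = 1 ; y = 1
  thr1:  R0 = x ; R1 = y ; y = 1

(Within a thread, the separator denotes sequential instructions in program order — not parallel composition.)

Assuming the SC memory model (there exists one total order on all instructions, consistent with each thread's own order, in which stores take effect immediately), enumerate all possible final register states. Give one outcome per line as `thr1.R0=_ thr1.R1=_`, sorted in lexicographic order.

thr1.R0=0 thr1.R1=0
thr1.R0=0 thr1.R1=1
thr1.R0=0 thr1.R1=2
thr1.R0=1 thr1.R1=1
thr1.R0=1 thr1.R1=2

outcome vector order: (thr1.R0,thr1.R1)
|SC outcomes| = 5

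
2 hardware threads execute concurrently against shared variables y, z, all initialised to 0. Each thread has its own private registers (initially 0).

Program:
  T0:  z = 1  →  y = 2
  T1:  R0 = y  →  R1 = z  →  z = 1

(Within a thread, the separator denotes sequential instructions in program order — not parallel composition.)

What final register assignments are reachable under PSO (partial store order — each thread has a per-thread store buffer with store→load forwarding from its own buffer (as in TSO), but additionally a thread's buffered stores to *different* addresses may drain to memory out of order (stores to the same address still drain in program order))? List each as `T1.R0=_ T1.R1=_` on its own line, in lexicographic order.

outcome vector order: (T1.R0,T1.R1)
|PSO outcomes| = 4

T1.R0=0 T1.R1=0
T1.R0=0 T1.R1=1
T1.R0=2 T1.R1=0
T1.R0=2 T1.R1=1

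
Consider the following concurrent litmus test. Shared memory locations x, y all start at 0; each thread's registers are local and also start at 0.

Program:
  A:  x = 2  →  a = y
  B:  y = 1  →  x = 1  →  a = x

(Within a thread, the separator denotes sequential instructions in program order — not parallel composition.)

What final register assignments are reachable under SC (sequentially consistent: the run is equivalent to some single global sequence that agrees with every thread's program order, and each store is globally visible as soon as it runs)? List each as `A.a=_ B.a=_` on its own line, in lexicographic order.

outcome vector order: (A.a,B.a)
|SC outcomes| = 3

A.a=0 B.a=1
A.a=1 B.a=1
A.a=1 B.a=2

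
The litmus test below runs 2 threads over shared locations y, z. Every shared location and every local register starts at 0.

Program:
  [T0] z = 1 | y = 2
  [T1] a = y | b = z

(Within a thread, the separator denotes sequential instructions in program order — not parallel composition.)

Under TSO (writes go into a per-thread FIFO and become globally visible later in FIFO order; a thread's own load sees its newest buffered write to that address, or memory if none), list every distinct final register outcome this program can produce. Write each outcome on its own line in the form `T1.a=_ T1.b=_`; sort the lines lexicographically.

T1.a=0 T1.b=0
T1.a=0 T1.b=1
T1.a=2 T1.b=1

outcome vector order: (T1.a,T1.b)
|TSO outcomes| = 3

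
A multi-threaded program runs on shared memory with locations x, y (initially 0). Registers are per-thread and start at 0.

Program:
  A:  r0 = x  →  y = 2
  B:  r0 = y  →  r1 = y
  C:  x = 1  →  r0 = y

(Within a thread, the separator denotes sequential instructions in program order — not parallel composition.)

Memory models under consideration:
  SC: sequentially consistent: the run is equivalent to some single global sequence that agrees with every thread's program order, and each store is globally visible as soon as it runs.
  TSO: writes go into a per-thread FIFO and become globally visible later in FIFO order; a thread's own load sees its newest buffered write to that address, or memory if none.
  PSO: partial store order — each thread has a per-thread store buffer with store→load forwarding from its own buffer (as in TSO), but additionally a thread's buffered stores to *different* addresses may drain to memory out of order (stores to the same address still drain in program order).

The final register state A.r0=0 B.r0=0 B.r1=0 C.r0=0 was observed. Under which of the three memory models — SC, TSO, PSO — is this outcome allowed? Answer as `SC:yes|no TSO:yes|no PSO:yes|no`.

outcome vector order: (A.r0,B.r0,B.r1,C.r0)
under SC → 0/0/0/0 0/0/0/2 0/0/2/0 0/0/2/2 0/2/2/0 0/2/2/2 1/0/0/0 1/0/0/2 1/0/2/0 1/0/2/2 1/2/2/0 1/2/2/2
under TSO → 0/0/0/0 0/0/0/2 0/0/2/0 0/0/2/2 0/2/2/0 0/2/2/2 1/0/0/0 1/0/0/2 1/0/2/0 1/0/2/2 1/2/2/0 1/2/2/2
under PSO → 0/0/0/0 0/0/0/2 0/0/2/0 0/0/2/2 0/2/2/0 0/2/2/2 1/0/0/0 1/0/0/2 1/0/2/0 1/0/2/2 1/2/2/0 1/2/2/2
target 0/0/0/0 ∈ {SC,TSO,PSO}

SC:yes TSO:yes PSO:yes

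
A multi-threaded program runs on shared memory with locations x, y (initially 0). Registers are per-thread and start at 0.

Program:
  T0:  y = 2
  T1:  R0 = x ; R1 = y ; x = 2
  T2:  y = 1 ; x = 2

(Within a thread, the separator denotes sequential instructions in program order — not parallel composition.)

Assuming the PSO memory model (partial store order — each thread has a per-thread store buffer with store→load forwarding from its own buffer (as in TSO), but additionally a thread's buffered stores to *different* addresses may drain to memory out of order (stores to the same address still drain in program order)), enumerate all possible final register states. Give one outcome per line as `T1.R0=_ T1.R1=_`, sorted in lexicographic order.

T1.R0=0 T1.R1=0
T1.R0=0 T1.R1=1
T1.R0=0 T1.R1=2
T1.R0=2 T1.R1=0
T1.R0=2 T1.R1=1
T1.R0=2 T1.R1=2

outcome vector order: (T1.R0,T1.R1)
|PSO outcomes| = 6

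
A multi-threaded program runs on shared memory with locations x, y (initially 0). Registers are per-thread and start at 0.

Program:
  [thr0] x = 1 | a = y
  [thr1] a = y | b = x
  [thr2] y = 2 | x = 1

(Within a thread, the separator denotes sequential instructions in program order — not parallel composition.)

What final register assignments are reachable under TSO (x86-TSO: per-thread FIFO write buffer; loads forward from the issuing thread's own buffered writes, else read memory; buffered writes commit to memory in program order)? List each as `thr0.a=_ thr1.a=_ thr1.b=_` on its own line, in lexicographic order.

thr0.a=0 thr1.a=0 thr1.b=0
thr0.a=0 thr1.a=0 thr1.b=1
thr0.a=0 thr1.a=2 thr1.b=0
thr0.a=0 thr1.a=2 thr1.b=1
thr0.a=2 thr1.a=0 thr1.b=0
thr0.a=2 thr1.a=0 thr1.b=1
thr0.a=2 thr1.a=2 thr1.b=0
thr0.a=2 thr1.a=2 thr1.b=1

outcome vector order: (thr0.a,thr1.a,thr1.b)
|TSO outcomes| = 8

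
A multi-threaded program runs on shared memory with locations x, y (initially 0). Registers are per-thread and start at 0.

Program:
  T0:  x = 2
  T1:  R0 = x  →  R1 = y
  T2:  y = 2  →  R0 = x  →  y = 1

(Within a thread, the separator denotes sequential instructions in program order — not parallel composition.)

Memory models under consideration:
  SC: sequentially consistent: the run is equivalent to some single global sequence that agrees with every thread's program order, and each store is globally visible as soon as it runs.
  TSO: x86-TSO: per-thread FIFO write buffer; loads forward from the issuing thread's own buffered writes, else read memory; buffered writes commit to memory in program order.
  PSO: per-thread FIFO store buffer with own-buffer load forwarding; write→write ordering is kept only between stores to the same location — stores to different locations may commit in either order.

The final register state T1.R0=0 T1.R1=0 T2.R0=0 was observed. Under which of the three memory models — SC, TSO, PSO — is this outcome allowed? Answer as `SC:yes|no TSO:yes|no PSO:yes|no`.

SC:yes TSO:yes PSO:yes

outcome vector order: (T1.R0,T1.R1,T2.R0)
[SC] allowed = {(0,0,0), (0,0,2), (0,1,0), (0,1,2), (0,2,0), (0,2,2), (2,0,2), (2,1,0), (2,1,2), (2,2,0), (2,2,2)}
[TSO] allowed = {(0,0,0), (0,0,2), (0,1,0), (0,1,2), (0,2,0), (0,2,2), (2,0,0), (2,0,2), (2,1,0), (2,1,2), (2,2,0), (2,2,2)}
[PSO] allowed = {(0,0,0), (0,0,2), (0,1,0), (0,1,2), (0,2,0), (0,2,2), (2,0,0), (2,0,2), (2,1,0), (2,1,2), (2,2,0), (2,2,2)}
target (0,0,0) ∈ {SC,TSO,PSO}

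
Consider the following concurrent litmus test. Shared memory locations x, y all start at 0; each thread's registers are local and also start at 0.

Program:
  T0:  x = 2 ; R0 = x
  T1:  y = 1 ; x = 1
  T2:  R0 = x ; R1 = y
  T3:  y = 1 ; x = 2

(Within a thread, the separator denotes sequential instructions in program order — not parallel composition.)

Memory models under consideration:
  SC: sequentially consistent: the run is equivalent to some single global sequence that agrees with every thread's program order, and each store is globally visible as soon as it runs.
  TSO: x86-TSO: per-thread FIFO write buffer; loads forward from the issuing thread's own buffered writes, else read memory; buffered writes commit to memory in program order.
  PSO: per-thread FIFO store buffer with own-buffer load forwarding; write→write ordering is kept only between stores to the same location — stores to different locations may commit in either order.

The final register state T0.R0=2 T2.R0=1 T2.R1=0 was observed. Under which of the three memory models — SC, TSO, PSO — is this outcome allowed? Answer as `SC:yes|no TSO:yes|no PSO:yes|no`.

SC:no TSO:no PSO:yes

outcome vector order: (T0.R0,T2.R0,T2.R1)
SC: 10 outcomes — {(1,0,0); (1,0,1); (1,1,1); (1,2,0); (1,2,1); (2,0,0); (2,0,1); (2,1,1); (2,2,0); (2,2,1)}
TSO: 10 outcomes — {(1,0,0); (1,0,1); (1,1,1); (1,2,0); (1,2,1); (2,0,0); (2,0,1); (2,1,1); (2,2,0); (2,2,1)}
PSO: 12 outcomes — {(1,0,0); (1,0,1); (1,1,0); (1,1,1); (1,2,0); (1,2,1); (2,0,0); (2,0,1); (2,1,0); (2,1,1); (2,2,0); (2,2,1)}
target (2,1,0) ∈ {PSO}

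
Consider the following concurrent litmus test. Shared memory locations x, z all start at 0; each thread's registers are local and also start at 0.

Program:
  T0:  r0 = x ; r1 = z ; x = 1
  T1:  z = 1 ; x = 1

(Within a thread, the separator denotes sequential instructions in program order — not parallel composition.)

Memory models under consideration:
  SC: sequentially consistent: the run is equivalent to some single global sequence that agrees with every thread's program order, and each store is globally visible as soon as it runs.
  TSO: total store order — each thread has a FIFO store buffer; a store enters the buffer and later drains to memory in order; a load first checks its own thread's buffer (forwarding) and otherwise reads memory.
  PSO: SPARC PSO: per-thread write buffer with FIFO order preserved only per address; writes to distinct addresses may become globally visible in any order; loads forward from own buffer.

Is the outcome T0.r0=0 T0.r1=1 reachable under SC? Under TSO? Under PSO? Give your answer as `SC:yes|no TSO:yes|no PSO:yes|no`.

outcome vector order: (T0.r0,T0.r1)
under SC → 0/0; 0/1; 1/1
under TSO → 0/0; 0/1; 1/1
under PSO → 0/0; 0/1; 1/0; 1/1
target 0/1 ∈ {SC,TSO,PSO}

SC:yes TSO:yes PSO:yes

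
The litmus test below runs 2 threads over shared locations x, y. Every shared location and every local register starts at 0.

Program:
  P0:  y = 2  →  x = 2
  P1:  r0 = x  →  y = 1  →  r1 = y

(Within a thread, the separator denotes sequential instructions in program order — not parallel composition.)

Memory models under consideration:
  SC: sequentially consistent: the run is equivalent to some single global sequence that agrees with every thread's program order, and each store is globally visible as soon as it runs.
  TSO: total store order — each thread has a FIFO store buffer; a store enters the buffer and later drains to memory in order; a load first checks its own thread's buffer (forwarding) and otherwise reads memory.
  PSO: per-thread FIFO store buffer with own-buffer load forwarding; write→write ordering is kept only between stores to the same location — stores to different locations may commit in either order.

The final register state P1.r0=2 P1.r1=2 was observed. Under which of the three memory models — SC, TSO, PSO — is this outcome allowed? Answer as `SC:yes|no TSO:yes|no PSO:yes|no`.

outcome vector order: (P1.r0,P1.r1)
SC: 3 outcomes — {<0 1> <0 2> <2 1>}
TSO: 3 outcomes — {<0 1> <0 2> <2 1>}
PSO: 4 outcomes — {<0 1> <0 2> <2 1> <2 2>}
target <2 2> ∈ {PSO}

SC:no TSO:no PSO:yes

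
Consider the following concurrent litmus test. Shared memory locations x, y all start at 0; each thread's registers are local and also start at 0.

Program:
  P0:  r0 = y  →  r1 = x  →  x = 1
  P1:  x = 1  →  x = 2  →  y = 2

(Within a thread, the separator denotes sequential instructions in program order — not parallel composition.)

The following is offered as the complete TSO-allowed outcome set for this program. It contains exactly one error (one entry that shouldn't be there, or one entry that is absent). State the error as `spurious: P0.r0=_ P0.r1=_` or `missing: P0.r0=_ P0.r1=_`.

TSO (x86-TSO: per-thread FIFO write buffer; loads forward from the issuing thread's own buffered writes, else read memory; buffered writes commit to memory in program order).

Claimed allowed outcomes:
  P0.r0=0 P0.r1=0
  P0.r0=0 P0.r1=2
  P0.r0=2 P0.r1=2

missing: P0.r0=0 P0.r1=1

outcome vector order: (P0.r0,P0.r1)
TSO (4): <0 0>; <0 1>; <0 2>; <2 2>
TSO∖claimed = {<0 1>}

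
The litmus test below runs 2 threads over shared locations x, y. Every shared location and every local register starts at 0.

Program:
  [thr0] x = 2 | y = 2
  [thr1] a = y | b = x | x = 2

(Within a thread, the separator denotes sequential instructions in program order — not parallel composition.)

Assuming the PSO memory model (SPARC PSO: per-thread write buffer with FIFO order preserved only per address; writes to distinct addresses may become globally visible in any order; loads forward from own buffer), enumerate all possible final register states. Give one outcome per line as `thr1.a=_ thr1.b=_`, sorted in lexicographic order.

outcome vector order: (thr1.a,thr1.b)
|PSO outcomes| = 4

thr1.a=0 thr1.b=0
thr1.a=0 thr1.b=2
thr1.a=2 thr1.b=0
thr1.a=2 thr1.b=2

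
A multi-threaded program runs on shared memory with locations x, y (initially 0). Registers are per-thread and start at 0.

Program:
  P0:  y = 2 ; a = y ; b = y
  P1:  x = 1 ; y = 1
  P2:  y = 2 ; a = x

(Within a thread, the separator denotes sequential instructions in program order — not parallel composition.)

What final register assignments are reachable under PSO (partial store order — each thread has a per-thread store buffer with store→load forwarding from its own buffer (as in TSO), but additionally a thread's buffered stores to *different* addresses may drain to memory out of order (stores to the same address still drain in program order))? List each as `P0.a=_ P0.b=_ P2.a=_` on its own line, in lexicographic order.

outcome vector order: (P0.a,P0.b,P2.a)
|PSO outcomes| = 8

P0.a=1 P0.b=1 P2.a=0
P0.a=1 P0.b=1 P2.a=1
P0.a=1 P0.b=2 P2.a=0
P0.a=1 P0.b=2 P2.a=1
P0.a=2 P0.b=1 P2.a=0
P0.a=2 P0.b=1 P2.a=1
P0.a=2 P0.b=2 P2.a=0
P0.a=2 P0.b=2 P2.a=1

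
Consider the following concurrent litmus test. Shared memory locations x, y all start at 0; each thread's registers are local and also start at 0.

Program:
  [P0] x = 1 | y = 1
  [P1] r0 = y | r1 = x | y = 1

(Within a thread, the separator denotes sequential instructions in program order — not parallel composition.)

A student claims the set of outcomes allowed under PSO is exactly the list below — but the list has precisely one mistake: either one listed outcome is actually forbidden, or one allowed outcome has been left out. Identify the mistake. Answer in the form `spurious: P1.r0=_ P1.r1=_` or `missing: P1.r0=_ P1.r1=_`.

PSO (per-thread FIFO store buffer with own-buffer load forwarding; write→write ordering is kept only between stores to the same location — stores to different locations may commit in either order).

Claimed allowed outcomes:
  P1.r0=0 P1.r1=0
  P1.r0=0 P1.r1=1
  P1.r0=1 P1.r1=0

outcome vector order: (P1.r0,P1.r1)
[PSO] allowed = {0/0; 0/1; 1/0; 1/1}
PSO∖claimed = {1/1}

missing: P1.r0=1 P1.r1=1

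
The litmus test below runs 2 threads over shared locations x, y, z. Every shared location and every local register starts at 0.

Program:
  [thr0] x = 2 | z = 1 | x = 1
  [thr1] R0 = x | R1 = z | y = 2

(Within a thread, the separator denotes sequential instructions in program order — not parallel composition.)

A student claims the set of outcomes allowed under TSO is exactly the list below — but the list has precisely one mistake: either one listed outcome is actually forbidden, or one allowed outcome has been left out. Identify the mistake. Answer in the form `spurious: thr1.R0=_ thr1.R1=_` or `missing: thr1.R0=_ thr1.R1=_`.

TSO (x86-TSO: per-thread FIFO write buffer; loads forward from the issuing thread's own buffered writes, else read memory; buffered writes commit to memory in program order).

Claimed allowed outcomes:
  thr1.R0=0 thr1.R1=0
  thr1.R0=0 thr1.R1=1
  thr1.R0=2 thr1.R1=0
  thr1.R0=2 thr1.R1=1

outcome vector order: (thr1.R0,thr1.R1)
under TSO → 00, 01, 11, 20, 21
TSO∖claimed = {11}

missing: thr1.R0=1 thr1.R1=1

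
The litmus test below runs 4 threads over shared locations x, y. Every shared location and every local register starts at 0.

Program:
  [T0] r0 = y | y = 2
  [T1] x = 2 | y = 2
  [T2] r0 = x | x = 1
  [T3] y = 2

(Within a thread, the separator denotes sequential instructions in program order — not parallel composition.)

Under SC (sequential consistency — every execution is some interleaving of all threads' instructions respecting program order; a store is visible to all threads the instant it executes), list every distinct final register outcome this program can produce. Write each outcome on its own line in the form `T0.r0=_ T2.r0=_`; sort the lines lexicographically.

outcome vector order: (T0.r0,T2.r0)
|SC outcomes| = 4

T0.r0=0 T2.r0=0
T0.r0=0 T2.r0=2
T0.r0=2 T2.r0=0
T0.r0=2 T2.r0=2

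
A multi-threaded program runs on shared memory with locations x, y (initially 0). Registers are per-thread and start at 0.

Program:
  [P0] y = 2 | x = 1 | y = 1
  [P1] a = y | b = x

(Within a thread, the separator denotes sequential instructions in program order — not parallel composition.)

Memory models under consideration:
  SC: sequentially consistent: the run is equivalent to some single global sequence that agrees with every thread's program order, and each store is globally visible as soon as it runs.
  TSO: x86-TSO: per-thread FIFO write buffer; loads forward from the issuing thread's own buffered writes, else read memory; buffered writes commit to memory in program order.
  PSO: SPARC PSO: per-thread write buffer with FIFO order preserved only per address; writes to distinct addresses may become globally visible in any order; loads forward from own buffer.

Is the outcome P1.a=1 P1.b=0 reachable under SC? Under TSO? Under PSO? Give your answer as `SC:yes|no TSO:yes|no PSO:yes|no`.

outcome vector order: (P1.a,P1.b)
SC (5): <0 0>, <0 1>, <1 1>, <2 0>, <2 1>
TSO (5): <0 0>, <0 1>, <1 1>, <2 0>, <2 1>
PSO (6): <0 0>, <0 1>, <1 0>, <1 1>, <2 0>, <2 1>
target <1 0> ∈ {PSO}

SC:no TSO:no PSO:yes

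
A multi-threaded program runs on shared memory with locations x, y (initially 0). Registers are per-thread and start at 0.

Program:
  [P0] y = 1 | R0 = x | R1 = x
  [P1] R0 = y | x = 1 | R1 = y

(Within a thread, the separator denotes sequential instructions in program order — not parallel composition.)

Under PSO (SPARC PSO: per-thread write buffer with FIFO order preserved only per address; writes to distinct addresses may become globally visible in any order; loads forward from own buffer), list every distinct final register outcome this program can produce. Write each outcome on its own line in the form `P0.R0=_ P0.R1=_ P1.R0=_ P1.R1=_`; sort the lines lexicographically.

outcome vector order: (P0.R0,P0.R1,P1.R0,P1.R1)
|PSO outcomes| = 9

P0.R0=0 P0.R1=0 P1.R0=0 P1.R1=0
P0.R0=0 P0.R1=0 P1.R0=0 P1.R1=1
P0.R0=0 P0.R1=0 P1.R0=1 P1.R1=1
P0.R0=0 P0.R1=1 P1.R0=0 P1.R1=0
P0.R0=0 P0.R1=1 P1.R0=0 P1.R1=1
P0.R0=0 P0.R1=1 P1.R0=1 P1.R1=1
P0.R0=1 P0.R1=1 P1.R0=0 P1.R1=0
P0.R0=1 P0.R1=1 P1.R0=0 P1.R1=1
P0.R0=1 P0.R1=1 P1.R0=1 P1.R1=1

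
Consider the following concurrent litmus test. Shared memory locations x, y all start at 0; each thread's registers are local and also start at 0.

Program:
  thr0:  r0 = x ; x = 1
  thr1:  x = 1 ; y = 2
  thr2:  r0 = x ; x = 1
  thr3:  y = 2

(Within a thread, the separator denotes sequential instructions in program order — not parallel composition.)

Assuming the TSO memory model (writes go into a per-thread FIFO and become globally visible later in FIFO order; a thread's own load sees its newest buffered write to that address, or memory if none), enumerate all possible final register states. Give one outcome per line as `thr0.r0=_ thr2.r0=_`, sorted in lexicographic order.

outcome vector order: (thr0.r0,thr2.r0)
|TSO outcomes| = 4

thr0.r0=0 thr2.r0=0
thr0.r0=0 thr2.r0=1
thr0.r0=1 thr2.r0=0
thr0.r0=1 thr2.r0=1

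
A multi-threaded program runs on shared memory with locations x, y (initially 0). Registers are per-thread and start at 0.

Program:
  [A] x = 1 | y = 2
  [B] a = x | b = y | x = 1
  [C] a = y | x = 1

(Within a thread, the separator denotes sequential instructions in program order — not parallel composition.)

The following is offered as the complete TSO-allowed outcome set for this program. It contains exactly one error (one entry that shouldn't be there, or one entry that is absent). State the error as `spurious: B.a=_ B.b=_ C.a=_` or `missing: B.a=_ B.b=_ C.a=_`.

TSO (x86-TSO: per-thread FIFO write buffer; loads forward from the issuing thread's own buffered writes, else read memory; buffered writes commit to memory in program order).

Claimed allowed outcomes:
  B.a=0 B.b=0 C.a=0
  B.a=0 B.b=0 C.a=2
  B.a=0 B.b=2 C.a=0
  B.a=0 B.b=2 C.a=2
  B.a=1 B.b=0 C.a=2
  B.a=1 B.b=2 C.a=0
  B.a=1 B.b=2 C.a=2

missing: B.a=1 B.b=0 C.a=0

outcome vector order: (B.a,B.b,C.a)
TSO: 8 outcomes — {000 002 020 022 100 102 120 122}
TSO∖claimed = {100}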